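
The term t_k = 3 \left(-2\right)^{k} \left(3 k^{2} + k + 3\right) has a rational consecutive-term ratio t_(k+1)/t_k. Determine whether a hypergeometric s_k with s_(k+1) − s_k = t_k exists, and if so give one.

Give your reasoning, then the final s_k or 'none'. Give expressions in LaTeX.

s_k = 3 \left(-2\right)^{k} \left(- k^{2} + k - 1\right)

Compute t_(k+1)/t_k: get 2*(-3*k**2 - 7*k - 7)/(3*k**2 + k + 3).
Take A(k)=-2, B(k)=1, C(k)=k**2 + k/3 + 1.
Set up (-2)·f(k+1) − (1)·f(k) − (k**2 + k/3 + 1) = 0.
d = 2 from the (0,0,2) case.
Solving with deg f ≤ 2: f(k) = -(k**2 - k + 1)/3.
R(k) = B(k−1)·f(k)/C(k) = -(k**2 - k + 1)/(3*k**2 + k + 3); s_k = R·t_k = 3*(-2)**k*(-k**2 + k - 1).
Δs = 3*(-2)**k*(3*k**2 + k + 3), as required.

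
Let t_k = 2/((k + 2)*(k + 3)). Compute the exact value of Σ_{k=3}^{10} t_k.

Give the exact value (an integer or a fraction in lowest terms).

Σ = 16/65

The ratio is (k + 2)/(k + 4).
Normal form (A,B,C) = (k + 2, k + 4, 1).
Key eq: (k + 2)·f(k+1) = (k + 3)·f(k) + (1).
Degrees (1,1,0) ⇒ d ≤ 1.
Solve for f: f(k) = k/2 (degree 1 ≤ 1).
R(k) = B(k−1)·f(k)/C(k) = k*(k + 3)/2; s_k = R·t_k = k/(k + 2).
Δs = 2/(k**2 + 5*k + 6), as required.
Telescoping: Σ = s_(11) − s_(3) = 11/13 − (3/5) = 16/65.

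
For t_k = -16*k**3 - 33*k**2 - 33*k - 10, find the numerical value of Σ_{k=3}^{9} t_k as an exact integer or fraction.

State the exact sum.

Compute t_(k+1)/t_k: get (16*k**3 + 81*k**2 + 147*k + 92)/(16*k**3 + 33*k**2 + 33*k + 10).
Factor: A=1; B=1; C=k**3 + 33*k**2/16 + 33*k/16 + 5/8.
Set up (1)·f(k+1) − (1)·f(k) − (k**3 + 33*k**2/16 + 33*k/16 + 5/8) = 0.
Bound: deg f ≤ 4.
A polynomial solution: f(k) = k*(4*k**3 + 3*k**2 + 4*k - 1)/16.
R(k) = B(k−1)·f(k)/C(k) = k*(4*k**3 + 3*k**2 + 4*k - 1)/(16*k**3 + 33*k**2 + 33*k + 10); s_k = R·t_k = k*(-4*k**3 - 3*k**2 - 4*k + 1).
Verify: -16*k**3 - 33*k**2 - 33*k - 10 matches t_k.
Evaluate s at k=10 and k=3: -43390 and -438; difference -42952.

Σ = -42952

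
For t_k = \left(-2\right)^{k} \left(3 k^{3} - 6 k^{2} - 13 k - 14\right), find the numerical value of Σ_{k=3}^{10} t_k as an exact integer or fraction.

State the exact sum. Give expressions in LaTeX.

Σ = 1708144

r(k) = 2*(-3*k**3 - 3*k**2 + 16*k + 30)/(3*k**3 - 6*k**2 - 13*k - 14) after simplifying.
So A=-2 and B=1, with C=k**3 - 2*k**2 - 13*k/3 - 14/3.
f must satisfy (-2)·f(k+1) − (1)·f(k) = k**3 - 2*k**2 - 13*k/3 - 14/3.
d = 3 from the (0,0,3) case.
Match coefficients ⇒ f(k) = -(k**3 - 4*k**2 - k - 2)/3.
Get s_k = R·t_k = (-2)**k*(-k**3 + 4*k**2 + k + 2) with R(k) = B(k−1)f(k)/C(k) = -(k**3 - 4*k**2 - k - 2)/(3*k**3 - 6*k**2 - 13*k - 14).
s_(k+1) − s_k = (-2)**k*(3*k**3 - 6*k**2 - 13*k - 14) = t_k.
Sum = s_(11) − s_(3); s_(11) = 1708032, s_(3) = -112 ⇒ 1708144.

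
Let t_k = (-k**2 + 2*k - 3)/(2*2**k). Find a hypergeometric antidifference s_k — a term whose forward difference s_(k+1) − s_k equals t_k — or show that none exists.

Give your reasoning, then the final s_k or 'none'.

s_k = (k**2 + 4)/2**k

t_(k+1)/t_k = (k**2 + 2)/(2*(k**2 - 2*k + 3)).
So A=1/2 and B=1, with C=k**2 - 2*k + 3.
Need (1/2)·f(k+1) − (1)·f(k) = k**2 - 2*k + 3.
From deg A=0, deg B=0, deg C=2: d=2.
Coefficient equations give f(k) = -2*(k**2 + 4).
Certificate R = B(k−1)f/C = -2*(k**2 + 4)/(k**2 - 2*k + 3) gives s_k = (k**2 + 4)/2**k.
s_(k+1) − s_k = (-k**2 + 2*k - 3)/(2*2**k) = t_k.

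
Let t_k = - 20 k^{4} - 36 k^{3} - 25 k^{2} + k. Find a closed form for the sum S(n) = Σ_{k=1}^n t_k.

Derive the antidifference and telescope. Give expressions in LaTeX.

Compute t_(k+1)/t_k: get (20*k**4 + 116*k**3 + 253*k**2 + 237*k + 80)/(k*(20*k**3 + 36*k**2 + 25*k - 1)).
Take A(k)=1, B(k)=1, C(k)=k**4 + 9*k**3/5 + 5*k**2/4 - k/20.
Solve (1)·f(k+1) − (1)·f(k) = k**4 + 9*k**3/5 + 5*k**2/4 - k/20.
Degrees (0,0,4) ⇒ d ≤ 5.
A polynomial solution: f(k) = k*(k - 1)*(4*k**3 + 3*k**2 - 4)/20.
So s_k = (B(k−1)f/C)·t_k = ((k - 1)*(4*k**3 + 3*k**2 - 4)/(20*k**3 + 36*k**2 + 25*k - 1))·t_k = k*(-4*k**4 + k**3 + 3*k**2 + 4*k - 4).
Check: Δs_k = k*(-20*k**3 - 36*k**2 - 25*k + 1). ✓
Σ_(k=1)^n t_k = s_(n+1) − s_(1) = (n*(-4*n**4 - 19*n**3 - 33*n**2 - 21*n - 3)) − (0), i.e. n*(-4*n**4 - 19*n**3 - 33*n**2 - 21*n - 3).

S(n) = n \left(- 4 n^{4} - 19 n^{3} - 33 n^{2} - 21 n - 3\right)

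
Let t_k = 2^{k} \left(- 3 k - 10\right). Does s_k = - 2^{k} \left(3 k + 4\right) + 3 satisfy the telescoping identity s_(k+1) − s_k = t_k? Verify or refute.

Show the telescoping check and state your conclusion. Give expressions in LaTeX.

valid (s_(k+1) − s_k reduces to t_k)

s_(k+1) = -2*2**k*(3*k + 7) + 3
s_(k+1) − s_k = 2**k*(-3*k - 10)
(s_(k+1) − s_k) − t_k = 0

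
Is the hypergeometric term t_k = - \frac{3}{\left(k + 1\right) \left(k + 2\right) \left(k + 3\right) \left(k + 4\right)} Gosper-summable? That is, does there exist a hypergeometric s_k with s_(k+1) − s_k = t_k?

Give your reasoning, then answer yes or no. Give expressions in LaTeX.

Compute t_(k+1)/t_k: get (k + 1)/(k + 5).
Gosper form: A/B · C(k+1)/C(k) with A=k + 1, B=k + 5, C=1.
Key eq: (k + 1)·f(k+1) = (k + 4)·f(k) + (1).
Degrees (1,1,0) ⇒ d ≤ 3.
Coefficient equations give f(k) = k*(k**2 + 6*k + 11)/18.
Then R = B(k−1)f/C = k*(k + 4)*(k**2 + 6*k + 11)/18, so s_k = R(k)·t_k = k*(-k**2 - 6*k - 11)/(6*(k + 1)*(k + 2)*(k + 3)).
s_(k+1) − s_k = -3/(k**4 + 10*k**3 + 35*k**2 + 50*k + 24) = t_k.

Yes. s_k = \frac{k \left(- k^{2} - 6 k - 11\right)}{6 \left(k + 1\right) \left(k + 2\right) \left(k + 3\right)}.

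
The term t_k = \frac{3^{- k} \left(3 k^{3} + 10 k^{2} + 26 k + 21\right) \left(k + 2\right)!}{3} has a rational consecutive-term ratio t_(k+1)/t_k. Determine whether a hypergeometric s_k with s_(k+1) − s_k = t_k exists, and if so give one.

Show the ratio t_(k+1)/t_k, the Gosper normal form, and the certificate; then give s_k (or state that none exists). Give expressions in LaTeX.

s_k = 3^{- k} \left(k + 1\right) \left(3 k + 1\right) \left(k + 2\right)!

Compute t_(k+1)/t_k: get (3*k**4 + 28*k**3 + 112*k**2 + 225*k + 180)/(3*(3*k**3 + 10*k**2 + 26*k + 21)).
Factor: A=k/3 + 1; B=1; C=k**3 + 10*k**2/3 + 26*k/3 + 7.
Solve (k/3 + 1)·f(k+1) − (1)·f(k) = k**3 + 10*k**2/3 + 26*k/3 + 7.
d = 2 from the (1,0,3) case.
Solving with deg f ≤ 2: f(k) = (k + 1)*(3*k + 1).
Then R = B(k−1)f/C = 3*(k + 1)*(3*k + 1)/(3*k**3 + 10*k**2 + 26*k + 21), so s_k = R(k)·t_k = (k + 1)*(3*k + 1)*factorial(k + 2)/3**k.
Δs = (3*k**3 + 10*k**2 + 26*k + 21)*factorial(k + 2)/(3*3**k), as required.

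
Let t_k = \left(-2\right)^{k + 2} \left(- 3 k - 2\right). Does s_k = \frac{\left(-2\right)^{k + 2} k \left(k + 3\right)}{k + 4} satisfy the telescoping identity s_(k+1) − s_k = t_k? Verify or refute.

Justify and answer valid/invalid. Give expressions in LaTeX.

Invalid: residual \frac{\left(-2\right)^{k + 2} \left(3 k^{2} + 15 k + 8\right)}{k^{2} + 9 k + 20} ≠ 0.

s_(k+1) = (-2)**(k + 3)*(k + 1)*(k + 4)/(k + 5)
s_(k+1) − s_k = (-2)**(k + 2)*(-3*k**3 - 26*k**2 - 63*k - 32)/(k**2 + 9*k + 20)
(s_(k+1) − s_k) − t_k = (-2)**(k + 2)*(3*k**2 + 15*k + 8)/(k**2 + 9*k + 20)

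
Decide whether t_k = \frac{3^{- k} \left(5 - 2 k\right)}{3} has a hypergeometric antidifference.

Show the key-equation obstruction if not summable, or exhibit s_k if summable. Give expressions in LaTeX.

Yes. s_k = 3^{- k} \left(k - 2\right).

t_(k+1)/t_k = (2*k - 3)/(3*(2*k - 5)).
A = 1/3, B = 1, C = k - 5/2.
f must satisfy (1/3)·f(k+1) − (1)·f(k) = k - 5/2.
deg f ≤ 1 (via 0,0,1).
A polynomial solution: f(k) = -3*(k - 2)/2.
Certificate R = B(k−1)f/C = -3*(k - 2)/(2*k - 5) gives s_k = (k - 2)/3**k.
Δs = (5 - 2*k)/(3*3**k), as required.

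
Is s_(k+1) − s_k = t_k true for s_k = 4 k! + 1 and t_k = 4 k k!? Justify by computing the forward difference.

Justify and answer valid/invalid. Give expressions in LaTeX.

Valid: the claim telescopes to t_k.

s_(k+1) = 4*factorial(k + 1) + 1
s_(k+1) − s_k = 4*k*factorial(k)
(s_(k+1) − s_k) − t_k = 0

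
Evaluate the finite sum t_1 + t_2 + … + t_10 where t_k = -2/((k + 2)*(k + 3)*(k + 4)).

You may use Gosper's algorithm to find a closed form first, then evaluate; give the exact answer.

Ratio r(k) = (k + 2)/(k + 5).
Take A(k)=k + 2, B(k)=k + 5, C(k)=1.
Need (k + 2)·f(k+1) − (k + 4)·f(k) = 1.
d = 2 from the (1,1,0) case.
Match coefficients ⇒ f(k) = k*(k + 5)/12.
So s_k = (B(k−1)f/C)·t_k = (k*(k + 4)*(k + 5)/12)·t_k = k*(-k - 5)/(6*(k + 2)*(k + 3)).
s_(k+1) − s_k = -2/(k**3 + 9*k**2 + 26*k + 24) = t_k.
Σ_(k=1)^(10) t_k = s_(11) − s_(1) = -44/273 − (-1/12) = -85/1092.

Σ = -85/1092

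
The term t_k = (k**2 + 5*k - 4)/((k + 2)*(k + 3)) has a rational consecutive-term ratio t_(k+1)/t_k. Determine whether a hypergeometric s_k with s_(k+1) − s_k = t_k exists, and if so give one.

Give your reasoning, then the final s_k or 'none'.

s_k = k*(k - 3)/(k + 2)

Ratio r(k) = (k + 2)*(5*k + (k + 1)**2 + 1)/((k + 4)*(k**2 + 5*k - 4)).
So A=k + 2 and B=k + 4, with C=k**2 + 5*k - 4.
Set up (k + 2)·f(k+1) − (k + 3)·f(k) − (k**2 + 5*k - 4) = 0.
From deg A=1, deg B=1, deg C=2: d=2.
Coefficient equations give f(k) = k*(k - 3).
Then R = B(k−1)f/C = k*(k - 3)*(k + 3)/(k**2 + 5*k - 4), so s_k = R(k)·t_k = k*(k - 3)/(k + 2).
Δs = (k**2 + 5*k - 4)/(k**2 + 5*k + 6), as required.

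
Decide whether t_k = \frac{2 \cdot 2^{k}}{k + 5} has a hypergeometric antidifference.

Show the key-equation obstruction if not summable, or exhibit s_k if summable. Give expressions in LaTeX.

t_(k+1)/t_k = 2*(k + 5)/(k + 6).
Factor: A=2*k + 10; B=k + 6; C=1.
Need (2*k + 10)·f(k+1) − (k + 5)·f(k) = 1.
d = -1 from the (1,1,0) case.
deg f ≤ -1 is impossible — no certificate.

No — negative degree bound, so no certificate f.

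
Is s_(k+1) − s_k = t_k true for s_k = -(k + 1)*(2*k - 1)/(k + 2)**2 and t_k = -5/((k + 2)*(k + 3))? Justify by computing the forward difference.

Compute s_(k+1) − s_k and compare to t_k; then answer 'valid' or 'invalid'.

s_(k+1) = -(k + 2)*(2*k + 1)/(k + 3)**2
s_(k+1) − s_k = (-7*k**2 - 25*k - 17)/(k**4 + 10*k**3 + 37*k**2 + 60*k + 36)
(s_(k+1) − s_k) − t_k = (13 - 2*k**2)/(k**4 + 10*k**3 + 37*k**2 + 60*k + 36)

Invalid: residual (13 - 2*k**2)/(k**4 + 10*k**3 + 37*k**2 + 60*k + 36) ≠ 0.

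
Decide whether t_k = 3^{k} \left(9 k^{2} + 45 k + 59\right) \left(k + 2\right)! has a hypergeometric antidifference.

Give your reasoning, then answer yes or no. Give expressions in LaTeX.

Compute t_(k+1)/t_k: get 3*(9*k**3 + 90*k**2 + 302*k + 339)/(9*k**2 + 45*k + 59).
Normal form (A,B,C) = (3*k + 9, 1, k**2 + 5*k + 59/9).
Solve (3*k + 9)·f(k+1) − (1)·f(k) = k**2 + 5*k + 59/9.
d = 1 from the (1,0,2) case.
Coefficient equations give f(k) = (3*k + 4)/9.
Certificate R = B(k−1)f/C = (3*k + 4)/(9*k**2 + 45*k + 59) gives s_k = 3**k*(3*k + 4)*factorial(k + 2).
Check: Δs_k = 3**k*(9*k**2 + 45*k + 59)*factorial(k + 2). ✓

Yes. s_k = 3^{k} \left(3 k + 4\right) \left(k + 2\right)!.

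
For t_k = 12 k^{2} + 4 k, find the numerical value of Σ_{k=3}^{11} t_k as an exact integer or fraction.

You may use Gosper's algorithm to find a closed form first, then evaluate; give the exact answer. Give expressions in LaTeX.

r(k) = (k + 3*(k + 1)**2 + 1)/(k*(3*k + 1)) after simplifying.
A = 1, B = 1, C = k**2 + k/3.
Key eq: (1)·f(k+1) = (1)·f(k) + (k**2 + k/3).
Bound: deg f ≤ 3.
Solve for f: f(k) = k**2*(k - 1)/3 (degree 3 ≤ 3).
Then R = B(k−1)f/C = k*(k - 1)/(3*k + 1), so s_k = R(k)·t_k = 4*k**2*(k - 1).
s_(k+1) − s_k = 4*k*(3*k + 1) = t_k.
Σ_(k=3)^(11) t_k = s_(12) − s_(3) = 6336 − (72) = 6264.

Σ = 6264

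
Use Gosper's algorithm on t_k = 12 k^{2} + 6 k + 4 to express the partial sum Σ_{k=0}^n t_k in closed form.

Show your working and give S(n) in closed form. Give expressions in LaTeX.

S(n) = 4 n^{3} + 9 n^{2} + 9 n + 4

Ratio r(k) = (6*k**2 + 15*k + 11)/(6*k**2 + 3*k + 2).
So A=1 and B=1, with C=k**2 + k/2 + 1/3.
Key eq: (1)·f(k+1) = (1)·f(k) + (k**2 + k/2 + 1/3).
d = 3 from the (0,0,2) case.
Solve for f: f(k) = k*(4*k**2 - 3*k + 3)/12 (degree 3 ≤ 3).
R(k) = B(k−1)·f(k)/C(k) = k*(4*k**2 - 3*k + 3)/(2*(6*k**2 + 3*k + 2)); s_k = R·t_k = k*(4*k**2 - 3*k + 3).
Δs = 12*k**2 + 6*k + 4, as required.
s_(n+1) = 4*n**3 + 9*n**2 + 9*n + 4 and s_(0) = 0, so S(n) = 4*n**3 + 9*n**2 + 9*n + 4.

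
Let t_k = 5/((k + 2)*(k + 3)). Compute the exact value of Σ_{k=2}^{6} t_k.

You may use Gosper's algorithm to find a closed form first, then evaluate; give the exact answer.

Σ = 25/36

t_(k+1)/t_k = (k + 2)/(k + 4).
So A=k + 2 and B=k + 4, with C=1.
Set up (k + 2)·f(k+1) − (k + 3)·f(k) − (1) = 0.
deg f ≤ 1 (via 1,1,0).
Coefficient equations give f(k) = k/2.
Then R = B(k−1)f/C = k*(k + 3)/2, so s_k = R(k)·t_k = 5*k/(2*(k + 2)).
Verify: 5/(k**2 + 5*k + 6) matches t_k.
Σ_(k=2)^(6) t_k = s_(7) − s_(2) = 35/18 − (5/4) = 25/36.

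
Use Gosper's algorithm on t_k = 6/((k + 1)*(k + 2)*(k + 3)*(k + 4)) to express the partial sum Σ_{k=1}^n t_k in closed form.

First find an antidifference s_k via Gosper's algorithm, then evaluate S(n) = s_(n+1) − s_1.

The ratio is (k + 1)/(k + 5).
Gosper form: A/B · C(k+1)/C(k) with A=k + 1, B=k + 5, C=1.
Key eq: (k + 1)·f(k+1) = (k + 4)·f(k) + (1).
d = 3 from the (1,1,0) case.
Match coefficients ⇒ f(k) = k*(k**2 + 6*k + 11)/18.
Get s_k = R·t_k = k*(k**2 + 6*k + 11)/(3*(k + 1)*(k + 2)*(k + 3)) with R(k) = B(k−1)f(k)/C(k) = k*(k + 4)*(k**2 + 6*k + 11)/18.
Verify: 6/(k**4 + 10*k**3 + 35*k**2 + 50*k + 24) matches t_k.
Telescope: S(n) = s_(n+1) − s_(1) = (n**3 + 9*n**2 + 26*n + 18)/(3*(n**3 + 9*n**2 + 26*n + 24)) − (1/4) = n*(n**2 + 9*n + 26)/(12*(n**3 + 9*n**2 + 26*n + 24)).

S(n) = n*(n**2 + 9*n + 26)/(12*(n**3 + 9*n**2 + 26*n + 24))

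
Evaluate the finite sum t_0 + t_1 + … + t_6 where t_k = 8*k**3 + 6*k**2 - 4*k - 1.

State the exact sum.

r(k) = (8*k**3 + 30*k**2 + 32*k + 9)/(8*k**3 + 6*k**2 - 4*k - 1) after simplifying.
Normal form (A,B,C) = (1, 1, k**3 + 3*k**2/4 - k/2 - 1/8).
Set up (1)·f(k+1) − (1)·f(k) − (k**3 + 3*k**2/4 - k/2 - 1/8) = 0.
Bound: deg f ≤ 4.
Solve for f: f(k) = k*(2*k**3 - 2*k**2 - 3*k + 2)/8 (degree 4 ≤ 4).
Get s_k = R·t_k = k*(2*k**3 - 2*k**2 - 3*k + 2) with R(k) = B(k−1)f(k)/C(k) = k*(2*k**3 - 2*k**2 - 3*k + 2)/(8*k**3 + 6*k**2 - 4*k - 1).
Check: Δs_k = 8*k**3 + 6*k**2 - 4*k - 1. ✓
Σ_(k=0)^(6) t_k = s_(7) − s_(0) = 3983 − (0) = 3983.

Σ = 3983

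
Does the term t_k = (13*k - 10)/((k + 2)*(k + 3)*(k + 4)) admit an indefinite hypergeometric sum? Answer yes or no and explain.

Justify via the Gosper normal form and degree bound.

The ratio is (k + 2)*(13*k + 3)/((k + 5)*(13*k - 10)).
Gosper form: A/B · C(k+1)/C(k) with A=k + 2, B=k + 5, C=k - 10/13.
Key eq: (k + 2)·f(k+1) = (k + 4)·f(k) + (k - 10/13).
deg f ≤ 2 (via 1,1,1).
Solving with deg f ≤ 2: f(k) = k*(4*k - 19)/39.
So s_k = (B(k−1)f/C)·t_k = (k*(k + 4)*(4*k - 19)/(3*(13*k - 10)))·t_k = k*(4*k - 19)/(3*(k + 2)*(k + 3)).
Verify: (13*k - 10)/(k**3 + 9*k**2 + 26*k + 24) matches t_k.

Yes. s_k = k*(4*k - 19)/(3*(k + 2)*(k + 3)).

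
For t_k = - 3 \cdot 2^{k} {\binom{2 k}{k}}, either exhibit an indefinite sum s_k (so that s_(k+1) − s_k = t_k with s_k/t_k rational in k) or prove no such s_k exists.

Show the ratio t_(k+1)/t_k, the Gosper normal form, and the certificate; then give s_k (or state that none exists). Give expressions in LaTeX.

t_(k+1)/t_k = 4*(2*k + 1)/(k + 1).
A = 8*k + 4, B = k + 1, C = 1.
Solve (8*k + 4)·f(k+1) − (k)·f(k) = 1.
Bound: deg f ≤ -1.
deg f ≤ -1 is impossible — no certificate.

none (Gosper's algorithm certifies no s_k)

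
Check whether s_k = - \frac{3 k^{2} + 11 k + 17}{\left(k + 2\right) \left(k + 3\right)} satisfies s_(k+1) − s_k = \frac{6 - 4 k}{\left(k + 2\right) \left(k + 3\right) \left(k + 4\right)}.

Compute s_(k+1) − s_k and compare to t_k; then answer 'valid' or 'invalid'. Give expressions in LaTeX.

s_(k+1) = (-11*k - 3*(k + 1)**2 - 28)/((k + 3)*(k + 4))
s_(k+1) − s_k = 2*(3 - 2*k)/(k**3 + 9*k**2 + 26*k + 24)
(s_(k+1) − s_k) − t_k = 0

valid; difference matches t_k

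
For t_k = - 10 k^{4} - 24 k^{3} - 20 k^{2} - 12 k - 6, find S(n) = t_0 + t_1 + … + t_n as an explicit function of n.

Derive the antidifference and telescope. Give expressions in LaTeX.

Ratio r(k) = (5*k**4 + 32*k**3 + 76*k**2 + 82*k + 36)/(5*k**4 + 12*k**3 + 10*k**2 + 6*k + 3).
Normal form (A,B,C) = (1, 1, k**4 + 12*k**3/5 + 2*k**2 + 6*k/5 + 3/5).
Solve (1)·f(k+1) − (1)·f(k) = k**4 + 12*k**3/5 + 2*k**2 + 6*k/5 + 3/5.
From deg A=0, deg B=0, deg C=4: d=5.
Match coefficients ⇒ f(k) = k*(k + 1)*(2*k**3 - k**2 - k + 3)/10.
Then R = B(k−1)f/C = k*(2*k**3 - k**2 - k + 3)/(2*(5*k**3 + 7*k**2 + 3*k + 3)), so s_k = R(k)·t_k = k*(-2*k**4 - k**3 + 2*k**2 - 2*k - 3).
Check: Δs_k = -10*k**4 - 24*k**3 - 20*k**2 - 12*k - 6. ✓
Telescope: S(n) = s_(n+1) − s_(0) = -2*n**5 - 11*n**4 - 22*n**3 - 22*n**2 - 15*n - 6 − (0) = -2*n**5 - 11*n**4 - 22*n**3 - 22*n**2 - 15*n - 6.

S(n) = - 2 n^{5} - 11 n^{4} - 22 n^{3} - 22 n^{2} - 15 n - 6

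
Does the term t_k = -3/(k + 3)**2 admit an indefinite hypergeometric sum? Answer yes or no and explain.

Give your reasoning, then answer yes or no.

No — the linear system for f has no solution.

r(k) = (k + 3)**2/(k + 4)**2 after simplifying.
Take A(k)=k**2 + 6*k + 9, B(k)=k**2 + 8*k + 16, C(k)=1.
Need (k**2 + 6*k + 9)·f(k+1) − (k**2 + 6*k + 9)·f(k) = 1.
deg f ≤ 0 (via 2,2,0).
Write f(k) = c0. Then LHS − RHS = -1, requiring -1 = 0: contradictory. No certificate.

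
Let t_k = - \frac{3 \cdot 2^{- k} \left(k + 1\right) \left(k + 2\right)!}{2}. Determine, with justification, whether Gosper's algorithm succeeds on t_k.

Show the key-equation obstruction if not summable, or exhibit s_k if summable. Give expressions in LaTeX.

Yes. s_k = - 3 \cdot 2^{- k} \left(k + 2\right)!.

r(k) = (k + 2)*(k + 3)/(2*(k + 1)) after simplifying.
Factor: A=k/2 + 3/2; B=1; C=k + 1.
f must satisfy (k/2 + 3/2)·f(k+1) − (1)·f(k) = k + 1.
Degrees (1,0,1) ⇒ d ≤ 0.
Solving with deg f ≤ 0: f(k) = 2.
R(k) = B(k−1)·f(k)/C(k) = 2/(k + 1); s_k = R·t_k = -3*factorial(k + 2)/2**k.
s_(k+1) − s_k = -3*(k + 1)*factorial(k + 2)/(2*2**k) = t_k.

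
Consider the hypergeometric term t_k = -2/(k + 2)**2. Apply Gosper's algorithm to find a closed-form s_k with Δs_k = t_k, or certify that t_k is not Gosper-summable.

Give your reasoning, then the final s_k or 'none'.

none — t_k is not Gosper-summable

t_(k+1)/t_k = (k + 2)**2/(k + 3)**2.
Gosper form: A/B · C(k+1)/C(k) with A=k**2 + 4*k + 4, B=k**2 + 6*k + 9, C=1.
Need (k**2 + 4*k + 4)·f(k+1) − (k**2 + 4*k + 4)·f(k) = 1.
Bound: deg f ≤ 0.
Generic f = c0 gives residual -1; -1 = 0 cannot hold, so t_k is not Gosper-summable.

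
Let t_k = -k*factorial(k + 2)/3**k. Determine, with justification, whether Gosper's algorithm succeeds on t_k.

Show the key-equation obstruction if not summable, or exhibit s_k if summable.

Yes. s_k = -3**(1 - k)*factorial(k + 2).

Step 1: r(k) = (k + 1)*(k + 3)/(3*k).
Normal form (A,B,C) = (k/3 + 1, 1, k).
f must satisfy (k/3 + 1)·f(k+1) − (1)·f(k) = k.
d = 0 from the (1,0,1) case.
A polynomial solution: f(k) = 3.
Then R = B(k−1)f/C = 3/k, so s_k = R(k)·t_k = -3**(1 - k)*factorial(k + 2).
Check: Δs_k = -k*factorial(k + 2)/3**k. ✓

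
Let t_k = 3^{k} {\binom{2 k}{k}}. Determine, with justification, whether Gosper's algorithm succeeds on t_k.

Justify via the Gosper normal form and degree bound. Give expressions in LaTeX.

No — t_k has no hypergeometric antidifference.

Compute t_(k+1)/t_k: get 6*(2*k + 1)/(k + 1).
Gosper form: A/B · C(k+1)/C(k) with A=12*k + 6, B=k + 1, C=1.
f must satisfy (12*k + 6)·f(k+1) − (k)·f(k) = 1.
Degrees (1,1,0) ⇒ d ≤ -1.
Negative degree bound (-1): no f exists, t_k not Gosper-summable.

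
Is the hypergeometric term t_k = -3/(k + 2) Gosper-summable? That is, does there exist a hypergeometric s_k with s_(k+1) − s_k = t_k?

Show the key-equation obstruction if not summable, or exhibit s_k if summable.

Step 1: r(k) = (k + 2)/(k + 3).
Factor: A=k + 2; B=k + 3; C=1.
Set up (k + 2)·f(k+1) − (k + 2)·f(k) − (1) = 0.
d = 0 from the (1,1,0) case.
Write f(k) = c0. Then LHS − RHS = -1, requiring -1 = 0: contradictory. No certificate.

No. Not Gosper-summable.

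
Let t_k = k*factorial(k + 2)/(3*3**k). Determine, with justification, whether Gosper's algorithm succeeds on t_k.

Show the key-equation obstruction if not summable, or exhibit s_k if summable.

Yes. s_k = factorial(k + 2)/3**k.

Step 1: r(k) = (k + 1)*(k + 3)/(3*k).
So A=k/3 + 1 and B=1, with C=k.
Solve (k/3 + 1)·f(k+1) − (1)·f(k) = k.
deg f ≤ 0 (via 1,0,1).
Solving with deg f ≤ 0: f(k) = 3.
Get s_k = R·t_k = factorial(k + 2)/3**k with R(k) = B(k−1)f(k)/C(k) = 3/k.
s_(k+1) − s_k = k*factorial(k + 2)/(3*3**k) = t_k.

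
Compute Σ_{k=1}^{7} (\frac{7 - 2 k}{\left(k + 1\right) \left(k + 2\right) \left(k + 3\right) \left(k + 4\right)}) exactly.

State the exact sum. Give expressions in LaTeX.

Step 1: r(k) = (k + 1)*(2*k - 5)/((k + 5)*(2*k - 7)).
Factor: A=k + 1; B=k + 5; C=k - 7/2.
Key eq: (k + 1)·f(k+1) = (k + 4)·f(k) + (k - 7/2).
From deg A=1, deg B=1, deg C=1: d=3.
Match coefficients ⇒ f(k) = -k*(k**2 + 6*k + 14)/6.
R(k) = B(k−1)·f(k)/C(k) = -k*(k + 4)*(k**2 + 6*k + 14)/(3*(2*k - 7)); s_k = R·t_k = k*(k**2 + 6*k + 14)/(3*(k + 1)*(k + 2)*(k + 3)).
s_(k+1) − s_k = (7 - 2*k)/(k**4 + 10*k**3 + 35*k**2 + 50*k + 24) = t_k.
Σ_(k=1)^(7) t_k = s_(8) − s_(1) = 56/165 − (7/24) = 21/440.

Σ = 21/440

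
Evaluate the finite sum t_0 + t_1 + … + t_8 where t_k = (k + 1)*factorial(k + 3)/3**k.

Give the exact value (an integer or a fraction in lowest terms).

Σ = 1970714/27

Step 1: r(k) = (k + 2)*(k + 4)/(3*(k + 1)).
A = k/3 + 4/3, B = 1, C = k + 1.
Solve (k/3 + 4/3)·f(k+1) − (1)·f(k) = k + 1.
Bound: deg f ≤ 0.
Match coefficients ⇒ f(k) = 3.
R(k) = B(k−1)·f(k)/C(k) = 3/(k + 1); s_k = R·t_k = 3**(1 - k)*factorial(k + 3).
Verify: (k + 1)*factorial(k + 3)/3**k matches t_k.
Sum = s_(9) − s_(0); s_(9) = 1971200/27, s_(0) = 18 ⇒ 1970714/27.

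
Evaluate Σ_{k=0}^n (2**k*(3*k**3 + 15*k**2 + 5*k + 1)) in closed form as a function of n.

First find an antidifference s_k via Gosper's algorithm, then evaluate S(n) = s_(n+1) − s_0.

t_(k+1)/t_k = 2*(3*k**3 + 24*k**2 + 44*k + 24)/(3*k**3 + 15*k**2 + 5*k + 1).
Gosper form: A/B · C(k+1)/C(k) with A=2, B=1, C=k**3 + 5*k**2 + 5*k/3 + 1/3.
Solve (2)·f(k+1) − (1)·f(k) = k**3 + 5*k**2 + 5*k/3 + 1/3.
Degrees (0,0,3) ⇒ d ≤ 3.
Solve for f: f(k) = (3*k**3 - 3*k**2 - k + 3)/3 (degree 3 ≤ 3).
Get s_k = R·t_k = 2**k*(3*k**3 - 3*k**2 - k + 3) with R(k) = B(k−1)f(k)/C(k) = (3*k**3 - 3*k**2 - k + 3)/(3*k**3 + 15*k**2 + 5*k + 1).
Verify: 2**k*(3*k**3 + 15*k**2 + 5*k + 1) matches t_k.
Evaluate: s_(n+1) = 2**(n + 1)*(3*n**3 + 6*n**2 + 2*n + 2); subtract s_(0) = 3 ⇒ S(n) = 6*2**n*n**3 + 12*2**n*n**2 + 4*2**n*n + 4*2**n - 3.

S(n) = 6*2**n*n**3 + 12*2**n*n**2 + 4*2**n*n + 4*2**n - 3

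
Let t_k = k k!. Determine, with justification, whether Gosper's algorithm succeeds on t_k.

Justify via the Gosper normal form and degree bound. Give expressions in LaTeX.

Yes. s_k = k!.

t_(k+1)/t_k = (k + 1)**2/k.
Gosper form: A/B · C(k+1)/C(k) with A=k + 1, B=1, C=k.
Need (k + 1)·f(k+1) − (1)·f(k) = k.
Bound: deg f ≤ 0.
Solving with deg f ≤ 0: f(k) = 1.
So s_k = (B(k−1)f/C)·t_k = (1/k)·t_k = factorial(k).
s_(k+1) − s_k = k*factorial(k) = t_k.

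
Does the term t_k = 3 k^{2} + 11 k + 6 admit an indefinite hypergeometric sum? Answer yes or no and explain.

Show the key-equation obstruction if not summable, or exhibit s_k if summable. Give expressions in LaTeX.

Compute t_(k+1)/t_k: get (3*k**2 + 17*k + 20)/(3*k**2 + 11*k + 6).
Factor: A=1; B=1; C=k**2 + 11*k/3 + 2.
Need (1)·f(k+1) − (1)·f(k) = k**2 + 11*k/3 + 2.
Bound: deg f ≤ 3.
A polynomial solution: f(k) = k*(k**2 + 4*k + 1)/3.
Certificate R = B(k−1)f/C = k*(k**2 + 4*k + 1)/((k + 3)*(3*k + 2)) gives s_k = k*(k**2 + 4*k + 1).
s_(k+1) − s_k = 3*k**2 + 11*k + 6 = t_k.

Yes. s_k = k \left(k^{2} + 4 k + 1\right).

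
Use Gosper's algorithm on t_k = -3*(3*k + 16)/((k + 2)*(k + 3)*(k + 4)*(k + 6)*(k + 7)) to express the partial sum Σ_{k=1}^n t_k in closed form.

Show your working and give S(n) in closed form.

Compute t_(k+1)/t_k: get (k + 2)*(k + 6)*(3*k + 19)/((k + 5)*(k + 8)*(3*k + 16)).
Factor: A=k + 2; B=k + 8; C=k**2 + 31*k/3 + 80/3.
Set up (k + 2)·f(k+1) − (k + 7)·f(k) − (k**2 + 31*k/3 + 80/3) = 0.
From deg A=1, deg B=1, deg C=2: d=5.
Match coefficients ⇒ f(k) = k*(k + 4)*(k + 5)*(k**2 + 11*k + 36)/108.
Then R = B(k−1)f/C = k*(k + 4)*(k + 7)*(k**2 + 11*k + 36)/(36*(3*k + 16)), so s_k = R(k)·t_k = k*(-k**2 - 11*k - 36)/(12*(k**3 + 11*k**2 + 36*k + 36)).
Δs = 3*(-3*k - 16)/(k**5 + 22*k**4 + 185*k**3 + 740*k**2 + 1404*k + 1008), as required.
Σ_(k=1)^n t_k = s_(n+1) − s_(1) = ((-n**3 - 14*n**2 - 61*n - 48)/(12*(n**3 + 14*n**2 + 61*n + 84))) − (-1/21), i.e. n*(-n**2 - 14*n - 61)/(28*(n**3 + 14*n**2 + 61*n + 84)).

S(n) = n*(-n**2 - 14*n - 61)/(28*(n**3 + 14*n**2 + 61*n + 84))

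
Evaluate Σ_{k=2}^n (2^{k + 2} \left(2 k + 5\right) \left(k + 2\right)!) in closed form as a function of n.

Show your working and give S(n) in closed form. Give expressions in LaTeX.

The ratio is 2*(k + 3)*(2*k + 7)/(2*k + 5).
Normal form (A,B,C) = (2*k + 6, 1, k + 5/2).
Solve (2*k + 6)·f(k+1) − (1)·f(k) = k + 5/2.
Degrees (1,0,1) ⇒ d ≤ 0.
Solving with deg f ≤ 0: f(k) = 1/2.
R(k) = B(k−1)·f(k)/C(k) = 1/(2*k + 5); s_k = R·t_k = 2**(k + 2)*factorial(k + 2).
Check: Δs_k = 2**(k + 2)*(2*k + 5)*factorial(k + 2). ✓
s_(n+1) = 2**(n + 3)*factorial(n + 3) and s_(2) = 384, so S(n) = 8*2**n*factorial(n + 3) - 384.

S(n) = 8 \cdot 2^{n} \left(n + 3\right)! - 384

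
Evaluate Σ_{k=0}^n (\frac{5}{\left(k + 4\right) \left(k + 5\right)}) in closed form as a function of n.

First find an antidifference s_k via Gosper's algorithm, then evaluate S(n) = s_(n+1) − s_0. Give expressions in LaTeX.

S(n) = \frac{5 \left(n + 1\right)}{4 \left(n + 5\right)}

Compute t_(k+1)/t_k: get (k + 4)/(k + 6).
Factor: A=k + 4; B=k + 6; C=1.
Need (k + 4)·f(k+1) − (k + 5)·f(k) = 1.
Bound: deg f ≤ 1.
Solve for f: f(k) = k/4 (degree 1 ≤ 1).
So s_k = (B(k−1)f/C)·t_k = (k*(k + 5)/4)·t_k = 5*k/(4*(k + 4)).
s_(k+1) − s_k = 5/(k**2 + 9*k + 20) = t_k.
s_(n+1) = 5*(n + 1)/(4*(n + 5)) and s_(0) = 0, so S(n) = 5*(n + 1)/(4*(n + 5)).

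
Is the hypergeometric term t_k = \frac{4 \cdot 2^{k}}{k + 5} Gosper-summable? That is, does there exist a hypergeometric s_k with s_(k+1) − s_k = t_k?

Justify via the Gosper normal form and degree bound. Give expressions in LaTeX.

No — key equation has no polynomial f.

Step 1: r(k) = 2*(k + 5)/(k + 6).
Factor: A=2*k + 10; B=k + 6; C=1.
Key eq: (2*k + 10)·f(k+1) = (k + 5)·f(k) + (1).
deg f ≤ -1 (via 1,1,0).
Negative degree bound (-1): no f exists, t_k not Gosper-summable.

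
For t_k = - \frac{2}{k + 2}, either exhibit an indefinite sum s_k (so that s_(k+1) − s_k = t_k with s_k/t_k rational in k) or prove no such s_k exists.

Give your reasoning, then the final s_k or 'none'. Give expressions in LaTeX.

none (Gosper's algorithm certifies no s_k)

Ratio r(k) = (k + 2)/(k + 3).
Take A(k)=k + 2, B(k)=k + 3, C(k)=1.
Set up (k + 2)·f(k+1) − (k + 2)·f(k) − (1) = 0.
Bound: deg f ≤ 0.
Generic f = c0 gives residual -1; -1 = 0 cannot hold, so t_k is not Gosper-summable.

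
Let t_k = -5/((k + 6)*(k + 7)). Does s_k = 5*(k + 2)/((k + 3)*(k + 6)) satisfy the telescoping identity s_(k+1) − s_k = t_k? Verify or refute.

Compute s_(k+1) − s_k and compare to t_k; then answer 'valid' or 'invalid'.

Invalid: residual 10*(k + 5)/(k**4 + 20*k**3 + 145*k**2 + 450*k + 504) ≠ 0.

s_(k+1) = 5*(k + 3)/((k + 4)*(k + 7))
s_(k+1) − s_k = 5*(-k**2 - 5*k - 2)/(k**4 + 20*k**3 + 145*k**2 + 450*k + 504)
(s_(k+1) − s_k) − t_k = 10*(k + 5)/(k**4 + 20*k**3 + 145*k**2 + 450*k + 504)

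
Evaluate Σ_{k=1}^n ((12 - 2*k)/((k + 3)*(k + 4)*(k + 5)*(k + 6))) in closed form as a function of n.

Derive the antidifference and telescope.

S(n) = n*(n**2 + 15*n + 134)/(60*(n**3 + 15*n**2 + 74*n + 120))

t_(k+1)/t_k = (k - 5)*(k + 3)/((k - 6)*(k + 7)).
Factor: A=k + 3; B=k + 7; C=k - 6.
f must satisfy (k + 3)·f(k+1) − (k + 6)·f(k) = k - 6.
Bound: deg f ≤ 3.
A polynomial solution: f(k) = -k*(k**2 + 12*k + 67)/40.
Get s_k = R·t_k = k*(k**2 + 12*k + 67)/(20*(k + 3)*(k + 4)*(k + 5)) with R(k) = B(k−1)f(k)/C(k) = -k*(k + 6)*(k**2 + 12*k + 67)/(40*(k - 6)).
Δs = 2*(6 - k)/(k**4 + 18*k**3 + 119*k**2 + 342*k + 360), as required.
Evaluate: s_(n+1) = (n**3 + 15*n**2 + 94*n + 80)/(20*(n**3 + 15*n**2 + 74*n + 120)); subtract s_(1) = 1/30 ⇒ S(n) = n*(n**2 + 15*n + 134)/(60*(n**3 + 15*n**2 + 74*n + 120)).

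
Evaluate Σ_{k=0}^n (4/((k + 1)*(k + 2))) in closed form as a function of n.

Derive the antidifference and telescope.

The ratio is (k + 1)/(k + 3).
Take A(k)=k + 1, B(k)=k + 3, C(k)=1.
Need (k + 1)·f(k+1) − (k + 2)·f(k) = 1.
Degrees (1,1,0) ⇒ d ≤ 1.
Solve for f: f(k) = k (degree 1 ≤ 1).
Certificate R = B(k−1)f/C = k*(k + 2) gives s_k = 4*k/(k + 1).
s_(k+1) − s_k = 4/(k**2 + 3*k + 2) = t_k.
Telescope: S(n) = s_(n+1) − s_(0) = 4*(n + 1)/(n + 2) − (0) = 4*(n + 1)/(n + 2).

S(n) = 4*(n + 1)/(n + 2)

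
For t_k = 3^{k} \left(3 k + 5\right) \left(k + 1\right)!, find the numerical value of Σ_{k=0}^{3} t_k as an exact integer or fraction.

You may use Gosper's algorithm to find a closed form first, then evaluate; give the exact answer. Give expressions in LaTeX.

The ratio is 3*(k + 2)*(3*k + 8)/(3*k + 5).
A = 3*k + 6, B = 1, C = k + 5/3.
f must satisfy (3*k + 6)·f(k+1) − (1)·f(k) = k + 5/3.
deg f ≤ 0 (via 1,0,1).
Coefficient equations give f(k) = 1/3.
R(k) = B(k−1)·f(k)/C(k) = 1/(3*k + 5); s_k = R·t_k = 3**k*factorial(k + 1).
s_(k+1) − s_k = 3**k*(3*k + 5)*factorial(k + 1) = t_k.
Telescoping: Σ = s_(4) − s_(0) = 9720 − (1) = 9719.

Σ = 9719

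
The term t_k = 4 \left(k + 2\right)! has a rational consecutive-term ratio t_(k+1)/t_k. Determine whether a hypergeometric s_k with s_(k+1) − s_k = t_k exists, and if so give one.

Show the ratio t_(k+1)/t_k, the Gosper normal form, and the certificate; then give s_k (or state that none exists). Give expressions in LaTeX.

not Gosper-summable; s_k does not exist

The ratio is k + 3.
A = k + 3, B = 1, C = 1.
Solve (k + 3)·f(k+1) − (1)·f(k) = 1.
Bound: deg f ≤ -1.
Bound -1 < 0, so the key equation has no polynomial solution.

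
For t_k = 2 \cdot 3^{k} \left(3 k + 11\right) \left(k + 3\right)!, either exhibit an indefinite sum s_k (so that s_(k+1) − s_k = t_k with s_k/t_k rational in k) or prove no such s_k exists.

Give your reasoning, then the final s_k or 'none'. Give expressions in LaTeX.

s_k = 2 \cdot 3^{k} \left(k + 3\right)!

Ratio r(k) = 3*(k + 4)*(3*k + 14)/(3*k + 11).
A = 3*k + 12, B = 1, C = k + 11/3.
Need (3*k + 12)·f(k+1) − (1)·f(k) = k + 11/3.
Degrees (1,0,1) ⇒ d ≤ 0.
A polynomial solution: f(k) = 1/3.
Then R = B(k−1)f/C = 1/(3*k + 11), so s_k = R(k)·t_k = 2*3**k*factorial(k + 3).
Verify: 2*3**k*(3*k + 11)*factorial(k + 3) matches t_k.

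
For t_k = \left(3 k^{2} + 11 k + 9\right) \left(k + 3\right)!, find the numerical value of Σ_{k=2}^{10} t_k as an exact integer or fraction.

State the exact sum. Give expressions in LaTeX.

Σ = 2789705317800

Ratio r(k) = (k + 4)*(11*k + 3*(k + 1)**2 + 20)/(3*k**2 + 11*k + 9).
So A=k + 4 and B=1, with C=k**2 + 11*k/3 + 3.
Key eq: (k + 4)·f(k+1) = (1)·f(k) + (k**2 + 11*k/3 + 3).
deg f ≤ 1 (via 1,0,2).
Solve for f: f(k) = (3*k - 1)/3 (degree 1 ≤ 1).
R(k) = B(k−1)·f(k)/C(k) = (3*k - 1)/(3*k**2 + 11*k + 9); s_k = R·t_k = (3*k - 1)*factorial(k + 3).
Δs = (3*k**2 + 11*k + 9)*factorial(k + 3), as required.
Σ_(k=2)^(10) t_k = s_(11) − s_(2) = 2789705318400 − (600) = 2789705317800.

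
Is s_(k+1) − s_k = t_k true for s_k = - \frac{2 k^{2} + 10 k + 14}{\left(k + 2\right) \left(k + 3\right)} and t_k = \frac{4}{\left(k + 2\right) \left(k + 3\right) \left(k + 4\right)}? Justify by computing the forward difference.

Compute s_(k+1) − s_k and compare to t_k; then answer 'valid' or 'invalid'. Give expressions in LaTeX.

s_(k+1) = 2*(-5*k - (k + 1)**2 - 12)/((k + 3)*(k + 4))
s_(k+1) − s_k = 4/(k**3 + 9*k**2 + 26*k + 24)
(s_(k+1) − s_k) − t_k = 0

Valid — Δs_k = t_k.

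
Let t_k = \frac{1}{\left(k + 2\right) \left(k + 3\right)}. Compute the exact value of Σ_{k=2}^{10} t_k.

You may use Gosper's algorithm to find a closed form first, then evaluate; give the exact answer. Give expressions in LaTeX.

Step 1: r(k) = (k + 2)/(k + 4).
A = k + 2, B = k + 4, C = 1.
Set up (k + 2)·f(k+1) − (k + 3)·f(k) − (1) = 0.
From deg A=1, deg B=1, deg C=0: d=1.
Match coefficients ⇒ f(k) = k/2.
Then R = B(k−1)f/C = k*(k + 3)/2, so s_k = R(k)·t_k = k/(2*(k + 2)).
Verify: 1/(k**2 + 5*k + 6) matches t_k.
Telescoping: Σ = s_(11) − s_(2) = 11/26 − (1/4) = 9/52.

Σ = 9/52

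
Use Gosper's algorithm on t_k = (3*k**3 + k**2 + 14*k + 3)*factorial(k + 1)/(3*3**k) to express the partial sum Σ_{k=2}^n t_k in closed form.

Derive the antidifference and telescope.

S(n) = 3**(-n - 1)*(-14*3**n + 3*n**4*factorial(n) + 13*n**3*factorial(n) + 18*n**2*factorial(n) + 8*n*factorial(n))

Ratio r(k) = (k + 2)*(14*k + 3*(k + 1)**3 + (k + 1)**2 + 17)/(3*(3*k**3 + k**2 + 14*k + 3)).
Normal form (A,B,C) = (k/3 + 2/3, 1, k**3 + k**2/3 + 14*k/3 + 1).
f must satisfy (k/3 + 2/3)·f(k+1) − (1)·f(k) = k**3 + k**2/3 + 14*k/3 + 1.
Degrees (1,0,3) ⇒ d ≤ 2.
Coefficient equations give f(k) = (k - 1)*(3*k + 1).
Then R = B(k−1)f/C = 3*(k - 1)*(3*k + 1)/(3*k**3 + k**2 + 14*k + 3), so s_k = R(k)·t_k = (k - 1)*(3*k + 1)*factorial(k + 1)/3**k.
Check: Δs_k = (3*k**3 + k**2 + 14*k + 3)*factorial(k + 1)/(3*3**k). ✓
Telescope: S(n) = s_(n+1) − s_(2) = 3**(-n - 1)*n*(3*n + 4)*factorial(n + 2) − (14/3) = 3**(-n - 1)*(-14*3**n + 3*n**4*factorial(n) + 13*n**3*factorial(n) + 18*n**2*factorial(n) + 8*n*factorial(n)).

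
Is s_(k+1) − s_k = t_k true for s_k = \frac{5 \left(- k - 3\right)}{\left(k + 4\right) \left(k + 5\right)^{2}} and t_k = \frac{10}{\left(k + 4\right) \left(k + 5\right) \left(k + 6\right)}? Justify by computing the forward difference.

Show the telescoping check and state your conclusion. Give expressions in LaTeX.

Invalid: residual \frac{10 \left(- 3 k - 16\right)}{k^{5} + 26 k^{4} + 269 k^{3} + 1384 k^{2} + 3540 k + 3600} ≠ 0.

s_(k+1) = 5*(-k - 4)/((k + 5)*(k + 6)**2)
s_(k+1) − s_k = 10*(k**2 + 8*k + 14)/(k**5 + 26*k**4 + 269*k**3 + 1384*k**2 + 3540*k + 3600)
(s_(k+1) − s_k) − t_k = 10*(-3*k - 16)/(k**5 + 26*k**4 + 269*k**3 + 1384*k**2 + 3540*k + 3600)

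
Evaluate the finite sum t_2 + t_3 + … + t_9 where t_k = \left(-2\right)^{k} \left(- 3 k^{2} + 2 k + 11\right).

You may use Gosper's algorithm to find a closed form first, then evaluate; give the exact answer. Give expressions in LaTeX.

Σ = 78860

Compute t_(k+1)/t_k: get 2*(-3*k**2 - 4*k + 10)/(3*k**2 - 2*k - 11).
So A=-2 and B=1, with C=k**2 - 2*k/3 - 11/3.
Need (-2)·f(k+1) − (1)·f(k) = k**2 - 2*k/3 - 11/3.
Bound: deg f ≤ 2.
Coefficient equations give f(k) = -(k - 3)*(k + 1)/3.
So s_k = (B(k−1)f/C)·t_k = (-(k - 3)*(k + 1)/(3*k**2 - 2*k - 11))·t_k = (-2)**k*(k**2 - 2*k - 3).
Check: Δs_k = (-2)**k*(-3*k**2 + 2*k + 11). ✓
Telescoping: Σ = s_(10) − s_(2) = 78848 − (-12) = 78860.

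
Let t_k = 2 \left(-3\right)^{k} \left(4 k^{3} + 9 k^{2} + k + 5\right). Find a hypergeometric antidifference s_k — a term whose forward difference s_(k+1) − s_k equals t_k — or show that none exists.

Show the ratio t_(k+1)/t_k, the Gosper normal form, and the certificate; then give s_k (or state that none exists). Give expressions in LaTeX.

The ratio is 3*(-4*k**3 - 21*k**2 - 31*k - 19)/(4*k**3 + 9*k**2 + k + 5).
Gosper form: A/B · C(k+1)/C(k) with A=-3, B=1, C=k**3 + 9*k**2/4 + k/4 + 5/4.
Key eq: (-3)·f(k+1) = (1)·f(k) + (k**3 + 9*k**2/4 + k/4 + 5/4).
d = 3 from the (0,0,3) case.
Coefficient equations give f(k) = -(k**3 - 2*k + 2)/4.
R(k) = B(k−1)·f(k)/C(k) = -(k**3 - 2*k + 2)/(4*k**3 + 9*k**2 + k + 5); s_k = R·t_k = 2*(-3)**k*(-k**3 + 2*k - 2).
Verify: 2*(-3)**k*(4*k**3 + 9*k**2 + k + 5) matches t_k.

s_k = 2 \left(-3\right)^{k} \left(- k^{3} + 2 k - 2\right)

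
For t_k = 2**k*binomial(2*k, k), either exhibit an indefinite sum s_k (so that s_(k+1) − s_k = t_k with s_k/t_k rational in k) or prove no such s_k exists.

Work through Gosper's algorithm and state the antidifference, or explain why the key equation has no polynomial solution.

r(k) = 4*(2*k + 1)/(k + 1) after simplifying.
A = 8*k + 4, B = k + 1, C = 1.
Solve (8*k + 4)·f(k+1) − (k)·f(k) = 1.
From deg A=1, deg B=1, deg C=0: d=-1.
Negative degree bound (-1): no f exists, t_k not Gosper-summable.

none — t_k is not Gosper-summable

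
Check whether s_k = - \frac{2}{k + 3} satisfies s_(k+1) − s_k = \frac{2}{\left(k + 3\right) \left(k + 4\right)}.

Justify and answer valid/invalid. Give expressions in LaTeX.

s_(k+1) = -2/(k + 4)
s_(k+1) − s_k = 2/((k + 3)*(k + 4))
(s_(k+1) − s_k) − t_k = 0

valid; difference matches t_k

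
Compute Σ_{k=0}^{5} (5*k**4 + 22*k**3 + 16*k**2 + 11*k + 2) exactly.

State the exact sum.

Compute t_(k+1)/t_k: get (5*k**4 + 42*k**3 + 112*k**2 + 129*k + 56)/(5*k**4 + 22*k**3 + 16*k**2 + 11*k + 2).
Normal form (A,B,C) = (1, 1, k**4 + 22*k**3/5 + 16*k**2/5 + 11*k/5 + 2/5).
Need (1)·f(k+1) − (1)·f(k) = k**4 + 22*k**3/5 + 16*k**2/5 + 11*k/5 + 2/5.
Degrees (0,0,4) ⇒ d ≤ 5.
Match coefficients ⇒ f(k) = k*(k**4 + 3*k**3 - 4*k**2 + 3*k - 1)/5.
So s_k = (B(k−1)f/C)·t_k = (k*(k**4 + 3*k**3 - 4*k**2 + 3*k - 1)/(5*k**4 + 22*k**3 + 16*k**2 + 11*k + 2))·t_k = k*(k**4 + 3*k**3 - 4*k**2 + 3*k - 1).
Verify: 5*k**4 + 22*k**3 + 16*k**2 + 11*k + 2 matches t_k.
Evaluate s at k=6 and k=0: 10902 and 0; difference 10902.

Σ = 10902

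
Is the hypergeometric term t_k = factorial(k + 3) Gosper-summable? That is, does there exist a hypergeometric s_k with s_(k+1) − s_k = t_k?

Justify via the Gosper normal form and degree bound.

No — t_k has no hypergeometric antidifference.

t_(k+1)/t_k = k + 4.
Gosper form: A/B · C(k+1)/C(k) with A=k + 4, B=1, C=1.
Key eq: (k + 4)·f(k+1) = (1)·f(k) + (1).
From deg A=1, deg B=0, deg C=0: d=-1.
Negative degree bound (-1): no f exists, t_k not Gosper-summable.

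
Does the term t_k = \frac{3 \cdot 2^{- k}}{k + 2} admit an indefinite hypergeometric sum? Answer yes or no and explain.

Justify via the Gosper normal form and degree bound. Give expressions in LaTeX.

r(k) = (k + 2)/(2*(k + 3)) after simplifying.
Gosper form: A/B · C(k+1)/C(k) with A=k/2 + 1, B=k + 3, C=1.
Need (k/2 + 1)·f(k+1) − (k + 2)·f(k) = 1.
d = -1 from the (1,1,0) case.
d = -1 < 0 ⇒ no nonzero polynomial f; not summable.

No. Not Gosper-summable.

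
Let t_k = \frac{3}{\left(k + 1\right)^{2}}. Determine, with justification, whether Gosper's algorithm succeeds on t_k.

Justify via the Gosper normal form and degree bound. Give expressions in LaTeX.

Ratio r(k) = (k + 1)**2/(k + 2)**2.
A = k**2 + 2*k + 1, B = k**2 + 4*k + 4, C = 1.
f must satisfy (k**2 + 2*k + 1)·f(k+1) − (k**2 + 2*k + 1)·f(k) = 1.
d = 0 from the (2,2,0) case.
Generic f = c0 gives residual -1; -1 = 0 cannot hold, so t_k is not Gosper-summable.

No — the linear system for f has no solution.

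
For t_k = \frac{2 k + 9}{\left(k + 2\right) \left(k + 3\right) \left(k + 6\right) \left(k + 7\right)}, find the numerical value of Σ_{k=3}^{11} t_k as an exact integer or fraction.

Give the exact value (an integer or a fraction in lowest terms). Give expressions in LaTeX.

Σ = 23/1260

Step 1: r(k) = (k + 2)*(k + 6)*(2*k + 11)/((k + 4)*(k + 8)*(2*k + 9)).
Normal form (A,B,C) = (k + 2, k + 8, k**3 + 27*k**2/2 + 121*k/2 + 90).
Solve (k + 2)·f(k+1) − (k + 7)·f(k) = k**3 + 27*k**2/2 + 121*k/2 + 90.
Degrees (1,1,3) ⇒ d ≤ 5.
Coefficient equations give f(k) = k*(k + 3)*(k + 4)*(k + 5)*(k + 8)/24.
Certificate R = B(k−1)f/C = k*(k + 3)*(k + 7)*(k + 8)/(12*(2*k + 9)) gives s_k = k*(k + 8)/(12*(k**2 + 8*k + 12)).
Δs = (2*k + 9)/(k**4 + 18*k**3 + 113*k**2 + 288*k + 252), as required.
Sum = s_(12) − s_(3); s_(12) = 5/63, s_(3) = 11/180 ⇒ 23/1260.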